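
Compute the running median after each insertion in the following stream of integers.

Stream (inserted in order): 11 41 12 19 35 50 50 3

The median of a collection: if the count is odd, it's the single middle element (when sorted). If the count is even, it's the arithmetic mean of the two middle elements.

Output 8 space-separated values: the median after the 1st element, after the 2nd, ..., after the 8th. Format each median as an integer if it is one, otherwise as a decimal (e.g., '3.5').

Step 1: insert 11 -> lo=[11] (size 1, max 11) hi=[] (size 0) -> median=11
Step 2: insert 41 -> lo=[11] (size 1, max 11) hi=[41] (size 1, min 41) -> median=26
Step 3: insert 12 -> lo=[11, 12] (size 2, max 12) hi=[41] (size 1, min 41) -> median=12
Step 4: insert 19 -> lo=[11, 12] (size 2, max 12) hi=[19, 41] (size 2, min 19) -> median=15.5
Step 5: insert 35 -> lo=[11, 12, 19] (size 3, max 19) hi=[35, 41] (size 2, min 35) -> median=19
Step 6: insert 50 -> lo=[11, 12, 19] (size 3, max 19) hi=[35, 41, 50] (size 3, min 35) -> median=27
Step 7: insert 50 -> lo=[11, 12, 19, 35] (size 4, max 35) hi=[41, 50, 50] (size 3, min 41) -> median=35
Step 8: insert 3 -> lo=[3, 11, 12, 19] (size 4, max 19) hi=[35, 41, 50, 50] (size 4, min 35) -> median=27

Answer: 11 26 12 15.5 19 27 35 27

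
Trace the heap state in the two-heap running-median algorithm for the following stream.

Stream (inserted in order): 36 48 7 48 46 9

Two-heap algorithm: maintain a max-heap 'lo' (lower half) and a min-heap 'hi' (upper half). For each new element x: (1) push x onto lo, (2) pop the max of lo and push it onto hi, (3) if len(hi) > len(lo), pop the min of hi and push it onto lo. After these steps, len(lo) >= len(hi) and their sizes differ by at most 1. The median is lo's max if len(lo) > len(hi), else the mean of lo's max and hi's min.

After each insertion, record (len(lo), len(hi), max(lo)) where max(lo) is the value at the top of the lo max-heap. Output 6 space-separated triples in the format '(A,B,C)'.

Answer: (1,0,36) (1,1,36) (2,1,36) (2,2,36) (3,2,46) (3,3,36)

Derivation:
Step 1: insert 36 -> lo=[36] hi=[] -> (len(lo)=1, len(hi)=0, max(lo)=36)
Step 2: insert 48 -> lo=[36] hi=[48] -> (len(lo)=1, len(hi)=1, max(lo)=36)
Step 3: insert 7 -> lo=[7, 36] hi=[48] -> (len(lo)=2, len(hi)=1, max(lo)=36)
Step 4: insert 48 -> lo=[7, 36] hi=[48, 48] -> (len(lo)=2, len(hi)=2, max(lo)=36)
Step 5: insert 46 -> lo=[7, 36, 46] hi=[48, 48] -> (len(lo)=3, len(hi)=2, max(lo)=46)
Step 6: insert 9 -> lo=[7, 9, 36] hi=[46, 48, 48] -> (len(lo)=3, len(hi)=3, max(lo)=36)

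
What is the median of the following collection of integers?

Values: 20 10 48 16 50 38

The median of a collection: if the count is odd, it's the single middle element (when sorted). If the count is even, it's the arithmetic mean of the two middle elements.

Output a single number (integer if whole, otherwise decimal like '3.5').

Step 1: insert 20 -> lo=[20] (size 1, max 20) hi=[] (size 0) -> median=20
Step 2: insert 10 -> lo=[10] (size 1, max 10) hi=[20] (size 1, min 20) -> median=15
Step 3: insert 48 -> lo=[10, 20] (size 2, max 20) hi=[48] (size 1, min 48) -> median=20
Step 4: insert 16 -> lo=[10, 16] (size 2, max 16) hi=[20, 48] (size 2, min 20) -> median=18
Step 5: insert 50 -> lo=[10, 16, 20] (size 3, max 20) hi=[48, 50] (size 2, min 48) -> median=20
Step 6: insert 38 -> lo=[10, 16, 20] (size 3, max 20) hi=[38, 48, 50] (size 3, min 38) -> median=29

Answer: 29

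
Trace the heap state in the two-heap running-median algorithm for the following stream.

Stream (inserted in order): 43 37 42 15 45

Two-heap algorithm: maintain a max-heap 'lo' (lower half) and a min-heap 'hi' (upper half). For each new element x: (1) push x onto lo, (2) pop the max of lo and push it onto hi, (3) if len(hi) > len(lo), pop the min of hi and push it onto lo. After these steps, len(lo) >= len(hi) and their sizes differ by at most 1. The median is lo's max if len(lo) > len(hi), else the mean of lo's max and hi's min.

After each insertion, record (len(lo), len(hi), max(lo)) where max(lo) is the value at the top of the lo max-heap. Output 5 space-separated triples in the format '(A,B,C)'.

Answer: (1,0,43) (1,1,37) (2,1,42) (2,2,37) (3,2,42)

Derivation:
Step 1: insert 43 -> lo=[43] hi=[] -> (len(lo)=1, len(hi)=0, max(lo)=43)
Step 2: insert 37 -> lo=[37] hi=[43] -> (len(lo)=1, len(hi)=1, max(lo)=37)
Step 3: insert 42 -> lo=[37, 42] hi=[43] -> (len(lo)=2, len(hi)=1, max(lo)=42)
Step 4: insert 15 -> lo=[15, 37] hi=[42, 43] -> (len(lo)=2, len(hi)=2, max(lo)=37)
Step 5: insert 45 -> lo=[15, 37, 42] hi=[43, 45] -> (len(lo)=3, len(hi)=2, max(lo)=42)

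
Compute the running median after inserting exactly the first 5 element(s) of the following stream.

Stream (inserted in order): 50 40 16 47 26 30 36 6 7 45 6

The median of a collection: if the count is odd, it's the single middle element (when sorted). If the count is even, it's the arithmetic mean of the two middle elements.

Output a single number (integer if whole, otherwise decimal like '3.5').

Step 1: insert 50 -> lo=[50] (size 1, max 50) hi=[] (size 0) -> median=50
Step 2: insert 40 -> lo=[40] (size 1, max 40) hi=[50] (size 1, min 50) -> median=45
Step 3: insert 16 -> lo=[16, 40] (size 2, max 40) hi=[50] (size 1, min 50) -> median=40
Step 4: insert 47 -> lo=[16, 40] (size 2, max 40) hi=[47, 50] (size 2, min 47) -> median=43.5
Step 5: insert 26 -> lo=[16, 26, 40] (size 3, max 40) hi=[47, 50] (size 2, min 47) -> median=40

Answer: 40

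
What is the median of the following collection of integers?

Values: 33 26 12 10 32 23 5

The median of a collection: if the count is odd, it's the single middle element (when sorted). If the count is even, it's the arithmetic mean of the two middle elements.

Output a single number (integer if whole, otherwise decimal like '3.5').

Answer: 23

Derivation:
Step 1: insert 33 -> lo=[33] (size 1, max 33) hi=[] (size 0) -> median=33
Step 2: insert 26 -> lo=[26] (size 1, max 26) hi=[33] (size 1, min 33) -> median=29.5
Step 3: insert 12 -> lo=[12, 26] (size 2, max 26) hi=[33] (size 1, min 33) -> median=26
Step 4: insert 10 -> lo=[10, 12] (size 2, max 12) hi=[26, 33] (size 2, min 26) -> median=19
Step 5: insert 32 -> lo=[10, 12, 26] (size 3, max 26) hi=[32, 33] (size 2, min 32) -> median=26
Step 6: insert 23 -> lo=[10, 12, 23] (size 3, max 23) hi=[26, 32, 33] (size 3, min 26) -> median=24.5
Step 7: insert 5 -> lo=[5, 10, 12, 23] (size 4, max 23) hi=[26, 32, 33] (size 3, min 26) -> median=23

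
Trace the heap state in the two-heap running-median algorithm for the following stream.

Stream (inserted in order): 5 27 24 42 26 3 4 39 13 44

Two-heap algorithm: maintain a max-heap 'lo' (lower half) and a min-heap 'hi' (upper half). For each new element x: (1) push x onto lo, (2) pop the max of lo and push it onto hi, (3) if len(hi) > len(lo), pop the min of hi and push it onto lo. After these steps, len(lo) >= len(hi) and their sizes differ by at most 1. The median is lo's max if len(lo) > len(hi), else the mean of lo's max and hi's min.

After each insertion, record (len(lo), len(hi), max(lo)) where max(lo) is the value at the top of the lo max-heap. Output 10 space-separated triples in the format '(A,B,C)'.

Step 1: insert 5 -> lo=[5] hi=[] -> (len(lo)=1, len(hi)=0, max(lo)=5)
Step 2: insert 27 -> lo=[5] hi=[27] -> (len(lo)=1, len(hi)=1, max(lo)=5)
Step 3: insert 24 -> lo=[5, 24] hi=[27] -> (len(lo)=2, len(hi)=1, max(lo)=24)
Step 4: insert 42 -> lo=[5, 24] hi=[27, 42] -> (len(lo)=2, len(hi)=2, max(lo)=24)
Step 5: insert 26 -> lo=[5, 24, 26] hi=[27, 42] -> (len(lo)=3, len(hi)=2, max(lo)=26)
Step 6: insert 3 -> lo=[3, 5, 24] hi=[26, 27, 42] -> (len(lo)=3, len(hi)=3, max(lo)=24)
Step 7: insert 4 -> lo=[3, 4, 5, 24] hi=[26, 27, 42] -> (len(lo)=4, len(hi)=3, max(lo)=24)
Step 8: insert 39 -> lo=[3, 4, 5, 24] hi=[26, 27, 39, 42] -> (len(lo)=4, len(hi)=4, max(lo)=24)
Step 9: insert 13 -> lo=[3, 4, 5, 13, 24] hi=[26, 27, 39, 42] -> (len(lo)=5, len(hi)=4, max(lo)=24)
Step 10: insert 44 -> lo=[3, 4, 5, 13, 24] hi=[26, 27, 39, 42, 44] -> (len(lo)=5, len(hi)=5, max(lo)=24)

Answer: (1,0,5) (1,1,5) (2,1,24) (2,2,24) (3,2,26) (3,3,24) (4,3,24) (4,4,24) (5,4,24) (5,5,24)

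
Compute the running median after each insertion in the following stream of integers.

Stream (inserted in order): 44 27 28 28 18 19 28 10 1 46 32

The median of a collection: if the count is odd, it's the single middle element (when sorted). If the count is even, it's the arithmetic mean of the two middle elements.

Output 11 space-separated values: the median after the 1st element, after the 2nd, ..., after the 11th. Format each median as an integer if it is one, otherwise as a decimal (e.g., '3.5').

Step 1: insert 44 -> lo=[44] (size 1, max 44) hi=[] (size 0) -> median=44
Step 2: insert 27 -> lo=[27] (size 1, max 27) hi=[44] (size 1, min 44) -> median=35.5
Step 3: insert 28 -> lo=[27, 28] (size 2, max 28) hi=[44] (size 1, min 44) -> median=28
Step 4: insert 28 -> lo=[27, 28] (size 2, max 28) hi=[28, 44] (size 2, min 28) -> median=28
Step 5: insert 18 -> lo=[18, 27, 28] (size 3, max 28) hi=[28, 44] (size 2, min 28) -> median=28
Step 6: insert 19 -> lo=[18, 19, 27] (size 3, max 27) hi=[28, 28, 44] (size 3, min 28) -> median=27.5
Step 7: insert 28 -> lo=[18, 19, 27, 28] (size 4, max 28) hi=[28, 28, 44] (size 3, min 28) -> median=28
Step 8: insert 10 -> lo=[10, 18, 19, 27] (size 4, max 27) hi=[28, 28, 28, 44] (size 4, min 28) -> median=27.5
Step 9: insert 1 -> lo=[1, 10, 18, 19, 27] (size 5, max 27) hi=[28, 28, 28, 44] (size 4, min 28) -> median=27
Step 10: insert 46 -> lo=[1, 10, 18, 19, 27] (size 5, max 27) hi=[28, 28, 28, 44, 46] (size 5, min 28) -> median=27.5
Step 11: insert 32 -> lo=[1, 10, 18, 19, 27, 28] (size 6, max 28) hi=[28, 28, 32, 44, 46] (size 5, min 28) -> median=28

Answer: 44 35.5 28 28 28 27.5 28 27.5 27 27.5 28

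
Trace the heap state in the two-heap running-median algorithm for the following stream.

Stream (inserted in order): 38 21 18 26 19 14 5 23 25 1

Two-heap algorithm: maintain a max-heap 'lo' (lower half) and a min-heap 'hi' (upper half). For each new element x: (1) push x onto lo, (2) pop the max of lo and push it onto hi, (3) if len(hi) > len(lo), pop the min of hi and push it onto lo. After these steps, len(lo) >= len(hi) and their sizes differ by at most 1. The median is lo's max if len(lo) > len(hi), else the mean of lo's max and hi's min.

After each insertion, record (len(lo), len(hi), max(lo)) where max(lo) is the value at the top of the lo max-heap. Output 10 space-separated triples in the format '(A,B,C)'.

Step 1: insert 38 -> lo=[38] hi=[] -> (len(lo)=1, len(hi)=0, max(lo)=38)
Step 2: insert 21 -> lo=[21] hi=[38] -> (len(lo)=1, len(hi)=1, max(lo)=21)
Step 3: insert 18 -> lo=[18, 21] hi=[38] -> (len(lo)=2, len(hi)=1, max(lo)=21)
Step 4: insert 26 -> lo=[18, 21] hi=[26, 38] -> (len(lo)=2, len(hi)=2, max(lo)=21)
Step 5: insert 19 -> lo=[18, 19, 21] hi=[26, 38] -> (len(lo)=3, len(hi)=2, max(lo)=21)
Step 6: insert 14 -> lo=[14, 18, 19] hi=[21, 26, 38] -> (len(lo)=3, len(hi)=3, max(lo)=19)
Step 7: insert 5 -> lo=[5, 14, 18, 19] hi=[21, 26, 38] -> (len(lo)=4, len(hi)=3, max(lo)=19)
Step 8: insert 23 -> lo=[5, 14, 18, 19] hi=[21, 23, 26, 38] -> (len(lo)=4, len(hi)=4, max(lo)=19)
Step 9: insert 25 -> lo=[5, 14, 18, 19, 21] hi=[23, 25, 26, 38] -> (len(lo)=5, len(hi)=4, max(lo)=21)
Step 10: insert 1 -> lo=[1, 5, 14, 18, 19] hi=[21, 23, 25, 26, 38] -> (len(lo)=5, len(hi)=5, max(lo)=19)

Answer: (1,0,38) (1,1,21) (2,1,21) (2,2,21) (3,2,21) (3,3,19) (4,3,19) (4,4,19) (5,4,21) (5,5,19)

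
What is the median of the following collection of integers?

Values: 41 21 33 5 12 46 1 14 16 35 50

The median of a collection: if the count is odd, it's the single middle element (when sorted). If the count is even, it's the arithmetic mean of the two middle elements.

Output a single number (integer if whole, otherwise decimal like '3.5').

Step 1: insert 41 -> lo=[41] (size 1, max 41) hi=[] (size 0) -> median=41
Step 2: insert 21 -> lo=[21] (size 1, max 21) hi=[41] (size 1, min 41) -> median=31
Step 3: insert 33 -> lo=[21, 33] (size 2, max 33) hi=[41] (size 1, min 41) -> median=33
Step 4: insert 5 -> lo=[5, 21] (size 2, max 21) hi=[33, 41] (size 2, min 33) -> median=27
Step 5: insert 12 -> lo=[5, 12, 21] (size 3, max 21) hi=[33, 41] (size 2, min 33) -> median=21
Step 6: insert 46 -> lo=[5, 12, 21] (size 3, max 21) hi=[33, 41, 46] (size 3, min 33) -> median=27
Step 7: insert 1 -> lo=[1, 5, 12, 21] (size 4, max 21) hi=[33, 41, 46] (size 3, min 33) -> median=21
Step 8: insert 14 -> lo=[1, 5, 12, 14] (size 4, max 14) hi=[21, 33, 41, 46] (size 4, min 21) -> median=17.5
Step 9: insert 16 -> lo=[1, 5, 12, 14, 16] (size 5, max 16) hi=[21, 33, 41, 46] (size 4, min 21) -> median=16
Step 10: insert 35 -> lo=[1, 5, 12, 14, 16] (size 5, max 16) hi=[21, 33, 35, 41, 46] (size 5, min 21) -> median=18.5
Step 11: insert 50 -> lo=[1, 5, 12, 14, 16, 21] (size 6, max 21) hi=[33, 35, 41, 46, 50] (size 5, min 33) -> median=21

Answer: 21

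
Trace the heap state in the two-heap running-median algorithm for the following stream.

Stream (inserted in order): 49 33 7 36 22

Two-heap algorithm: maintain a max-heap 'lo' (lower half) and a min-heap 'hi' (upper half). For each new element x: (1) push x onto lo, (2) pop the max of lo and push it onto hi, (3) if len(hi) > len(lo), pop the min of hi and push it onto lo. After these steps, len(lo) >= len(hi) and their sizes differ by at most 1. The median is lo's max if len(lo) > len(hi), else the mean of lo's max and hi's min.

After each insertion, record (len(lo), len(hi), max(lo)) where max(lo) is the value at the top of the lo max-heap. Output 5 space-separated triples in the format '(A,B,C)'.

Step 1: insert 49 -> lo=[49] hi=[] -> (len(lo)=1, len(hi)=0, max(lo)=49)
Step 2: insert 33 -> lo=[33] hi=[49] -> (len(lo)=1, len(hi)=1, max(lo)=33)
Step 3: insert 7 -> lo=[7, 33] hi=[49] -> (len(lo)=2, len(hi)=1, max(lo)=33)
Step 4: insert 36 -> lo=[7, 33] hi=[36, 49] -> (len(lo)=2, len(hi)=2, max(lo)=33)
Step 5: insert 22 -> lo=[7, 22, 33] hi=[36, 49] -> (len(lo)=3, len(hi)=2, max(lo)=33)

Answer: (1,0,49) (1,1,33) (2,1,33) (2,2,33) (3,2,33)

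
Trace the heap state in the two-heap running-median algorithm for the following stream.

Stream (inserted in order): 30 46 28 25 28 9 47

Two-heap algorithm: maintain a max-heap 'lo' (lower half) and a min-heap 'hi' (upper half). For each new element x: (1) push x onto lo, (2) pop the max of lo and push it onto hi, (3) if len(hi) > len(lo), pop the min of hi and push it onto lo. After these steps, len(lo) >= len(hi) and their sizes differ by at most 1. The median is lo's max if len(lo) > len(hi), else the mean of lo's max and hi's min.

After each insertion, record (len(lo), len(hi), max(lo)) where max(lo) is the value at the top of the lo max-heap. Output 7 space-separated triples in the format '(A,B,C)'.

Step 1: insert 30 -> lo=[30] hi=[] -> (len(lo)=1, len(hi)=0, max(lo)=30)
Step 2: insert 46 -> lo=[30] hi=[46] -> (len(lo)=1, len(hi)=1, max(lo)=30)
Step 3: insert 28 -> lo=[28, 30] hi=[46] -> (len(lo)=2, len(hi)=1, max(lo)=30)
Step 4: insert 25 -> lo=[25, 28] hi=[30, 46] -> (len(lo)=2, len(hi)=2, max(lo)=28)
Step 5: insert 28 -> lo=[25, 28, 28] hi=[30, 46] -> (len(lo)=3, len(hi)=2, max(lo)=28)
Step 6: insert 9 -> lo=[9, 25, 28] hi=[28, 30, 46] -> (len(lo)=3, len(hi)=3, max(lo)=28)
Step 7: insert 47 -> lo=[9, 25, 28, 28] hi=[30, 46, 47] -> (len(lo)=4, len(hi)=3, max(lo)=28)

Answer: (1,0,30) (1,1,30) (2,1,30) (2,2,28) (3,2,28) (3,3,28) (4,3,28)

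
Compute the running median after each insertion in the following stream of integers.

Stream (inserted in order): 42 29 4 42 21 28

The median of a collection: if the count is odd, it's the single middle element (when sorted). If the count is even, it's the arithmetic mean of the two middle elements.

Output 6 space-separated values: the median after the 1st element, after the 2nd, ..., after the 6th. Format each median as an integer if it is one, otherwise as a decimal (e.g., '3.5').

Step 1: insert 42 -> lo=[42] (size 1, max 42) hi=[] (size 0) -> median=42
Step 2: insert 29 -> lo=[29] (size 1, max 29) hi=[42] (size 1, min 42) -> median=35.5
Step 3: insert 4 -> lo=[4, 29] (size 2, max 29) hi=[42] (size 1, min 42) -> median=29
Step 4: insert 42 -> lo=[4, 29] (size 2, max 29) hi=[42, 42] (size 2, min 42) -> median=35.5
Step 5: insert 21 -> lo=[4, 21, 29] (size 3, max 29) hi=[42, 42] (size 2, min 42) -> median=29
Step 6: insert 28 -> lo=[4, 21, 28] (size 3, max 28) hi=[29, 42, 42] (size 3, min 29) -> median=28.5

Answer: 42 35.5 29 35.5 29 28.5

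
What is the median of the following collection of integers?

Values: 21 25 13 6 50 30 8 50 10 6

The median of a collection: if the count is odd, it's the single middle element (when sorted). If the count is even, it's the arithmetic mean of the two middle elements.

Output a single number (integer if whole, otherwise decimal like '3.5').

Answer: 17

Derivation:
Step 1: insert 21 -> lo=[21] (size 1, max 21) hi=[] (size 0) -> median=21
Step 2: insert 25 -> lo=[21] (size 1, max 21) hi=[25] (size 1, min 25) -> median=23
Step 3: insert 13 -> lo=[13, 21] (size 2, max 21) hi=[25] (size 1, min 25) -> median=21
Step 4: insert 6 -> lo=[6, 13] (size 2, max 13) hi=[21, 25] (size 2, min 21) -> median=17
Step 5: insert 50 -> lo=[6, 13, 21] (size 3, max 21) hi=[25, 50] (size 2, min 25) -> median=21
Step 6: insert 30 -> lo=[6, 13, 21] (size 3, max 21) hi=[25, 30, 50] (size 3, min 25) -> median=23
Step 7: insert 8 -> lo=[6, 8, 13, 21] (size 4, max 21) hi=[25, 30, 50] (size 3, min 25) -> median=21
Step 8: insert 50 -> lo=[6, 8, 13, 21] (size 4, max 21) hi=[25, 30, 50, 50] (size 4, min 25) -> median=23
Step 9: insert 10 -> lo=[6, 8, 10, 13, 21] (size 5, max 21) hi=[25, 30, 50, 50] (size 4, min 25) -> median=21
Step 10: insert 6 -> lo=[6, 6, 8, 10, 13] (size 5, max 13) hi=[21, 25, 30, 50, 50] (size 5, min 21) -> median=17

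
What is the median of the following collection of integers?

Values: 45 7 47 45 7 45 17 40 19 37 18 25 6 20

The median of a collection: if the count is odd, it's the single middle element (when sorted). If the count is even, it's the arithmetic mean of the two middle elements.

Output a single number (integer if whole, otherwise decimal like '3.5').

Answer: 22.5

Derivation:
Step 1: insert 45 -> lo=[45] (size 1, max 45) hi=[] (size 0) -> median=45
Step 2: insert 7 -> lo=[7] (size 1, max 7) hi=[45] (size 1, min 45) -> median=26
Step 3: insert 47 -> lo=[7, 45] (size 2, max 45) hi=[47] (size 1, min 47) -> median=45
Step 4: insert 45 -> lo=[7, 45] (size 2, max 45) hi=[45, 47] (size 2, min 45) -> median=45
Step 5: insert 7 -> lo=[7, 7, 45] (size 3, max 45) hi=[45, 47] (size 2, min 45) -> median=45
Step 6: insert 45 -> lo=[7, 7, 45] (size 3, max 45) hi=[45, 45, 47] (size 3, min 45) -> median=45
Step 7: insert 17 -> lo=[7, 7, 17, 45] (size 4, max 45) hi=[45, 45, 47] (size 3, min 45) -> median=45
Step 8: insert 40 -> lo=[7, 7, 17, 40] (size 4, max 40) hi=[45, 45, 45, 47] (size 4, min 45) -> median=42.5
Step 9: insert 19 -> lo=[7, 7, 17, 19, 40] (size 5, max 40) hi=[45, 45, 45, 47] (size 4, min 45) -> median=40
Step 10: insert 37 -> lo=[7, 7, 17, 19, 37] (size 5, max 37) hi=[40, 45, 45, 45, 47] (size 5, min 40) -> median=38.5
Step 11: insert 18 -> lo=[7, 7, 17, 18, 19, 37] (size 6, max 37) hi=[40, 45, 45, 45, 47] (size 5, min 40) -> median=37
Step 12: insert 25 -> lo=[7, 7, 17, 18, 19, 25] (size 6, max 25) hi=[37, 40, 45, 45, 45, 47] (size 6, min 37) -> median=31
Step 13: insert 6 -> lo=[6, 7, 7, 17, 18, 19, 25] (size 7, max 25) hi=[37, 40, 45, 45, 45, 47] (size 6, min 37) -> median=25
Step 14: insert 20 -> lo=[6, 7, 7, 17, 18, 19, 20] (size 7, max 20) hi=[25, 37, 40, 45, 45, 45, 47] (size 7, min 25) -> median=22.5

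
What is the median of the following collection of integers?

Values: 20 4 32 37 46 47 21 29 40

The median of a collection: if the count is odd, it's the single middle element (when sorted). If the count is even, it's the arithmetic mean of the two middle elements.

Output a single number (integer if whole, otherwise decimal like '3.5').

Step 1: insert 20 -> lo=[20] (size 1, max 20) hi=[] (size 0) -> median=20
Step 2: insert 4 -> lo=[4] (size 1, max 4) hi=[20] (size 1, min 20) -> median=12
Step 3: insert 32 -> lo=[4, 20] (size 2, max 20) hi=[32] (size 1, min 32) -> median=20
Step 4: insert 37 -> lo=[4, 20] (size 2, max 20) hi=[32, 37] (size 2, min 32) -> median=26
Step 5: insert 46 -> lo=[4, 20, 32] (size 3, max 32) hi=[37, 46] (size 2, min 37) -> median=32
Step 6: insert 47 -> lo=[4, 20, 32] (size 3, max 32) hi=[37, 46, 47] (size 3, min 37) -> median=34.5
Step 7: insert 21 -> lo=[4, 20, 21, 32] (size 4, max 32) hi=[37, 46, 47] (size 3, min 37) -> median=32
Step 8: insert 29 -> lo=[4, 20, 21, 29] (size 4, max 29) hi=[32, 37, 46, 47] (size 4, min 32) -> median=30.5
Step 9: insert 40 -> lo=[4, 20, 21, 29, 32] (size 5, max 32) hi=[37, 40, 46, 47] (size 4, min 37) -> median=32

Answer: 32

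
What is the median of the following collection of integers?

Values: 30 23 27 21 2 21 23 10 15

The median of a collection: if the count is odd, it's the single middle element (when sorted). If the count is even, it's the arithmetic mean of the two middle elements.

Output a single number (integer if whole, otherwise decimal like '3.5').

Answer: 21

Derivation:
Step 1: insert 30 -> lo=[30] (size 1, max 30) hi=[] (size 0) -> median=30
Step 2: insert 23 -> lo=[23] (size 1, max 23) hi=[30] (size 1, min 30) -> median=26.5
Step 3: insert 27 -> lo=[23, 27] (size 2, max 27) hi=[30] (size 1, min 30) -> median=27
Step 4: insert 21 -> lo=[21, 23] (size 2, max 23) hi=[27, 30] (size 2, min 27) -> median=25
Step 5: insert 2 -> lo=[2, 21, 23] (size 3, max 23) hi=[27, 30] (size 2, min 27) -> median=23
Step 6: insert 21 -> lo=[2, 21, 21] (size 3, max 21) hi=[23, 27, 30] (size 3, min 23) -> median=22
Step 7: insert 23 -> lo=[2, 21, 21, 23] (size 4, max 23) hi=[23, 27, 30] (size 3, min 23) -> median=23
Step 8: insert 10 -> lo=[2, 10, 21, 21] (size 4, max 21) hi=[23, 23, 27, 30] (size 4, min 23) -> median=22
Step 9: insert 15 -> lo=[2, 10, 15, 21, 21] (size 5, max 21) hi=[23, 23, 27, 30] (size 4, min 23) -> median=21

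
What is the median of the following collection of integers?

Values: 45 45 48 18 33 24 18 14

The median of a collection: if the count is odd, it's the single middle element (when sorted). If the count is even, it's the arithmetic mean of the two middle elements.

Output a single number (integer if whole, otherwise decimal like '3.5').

Step 1: insert 45 -> lo=[45] (size 1, max 45) hi=[] (size 0) -> median=45
Step 2: insert 45 -> lo=[45] (size 1, max 45) hi=[45] (size 1, min 45) -> median=45
Step 3: insert 48 -> lo=[45, 45] (size 2, max 45) hi=[48] (size 1, min 48) -> median=45
Step 4: insert 18 -> lo=[18, 45] (size 2, max 45) hi=[45, 48] (size 2, min 45) -> median=45
Step 5: insert 33 -> lo=[18, 33, 45] (size 3, max 45) hi=[45, 48] (size 2, min 45) -> median=45
Step 6: insert 24 -> lo=[18, 24, 33] (size 3, max 33) hi=[45, 45, 48] (size 3, min 45) -> median=39
Step 7: insert 18 -> lo=[18, 18, 24, 33] (size 4, max 33) hi=[45, 45, 48] (size 3, min 45) -> median=33
Step 8: insert 14 -> lo=[14, 18, 18, 24] (size 4, max 24) hi=[33, 45, 45, 48] (size 4, min 33) -> median=28.5

Answer: 28.5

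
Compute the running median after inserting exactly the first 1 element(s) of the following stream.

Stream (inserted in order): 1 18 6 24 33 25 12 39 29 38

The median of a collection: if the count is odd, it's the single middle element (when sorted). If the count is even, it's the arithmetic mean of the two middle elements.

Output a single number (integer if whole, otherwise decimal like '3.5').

Answer: 1

Derivation:
Step 1: insert 1 -> lo=[1] (size 1, max 1) hi=[] (size 0) -> median=1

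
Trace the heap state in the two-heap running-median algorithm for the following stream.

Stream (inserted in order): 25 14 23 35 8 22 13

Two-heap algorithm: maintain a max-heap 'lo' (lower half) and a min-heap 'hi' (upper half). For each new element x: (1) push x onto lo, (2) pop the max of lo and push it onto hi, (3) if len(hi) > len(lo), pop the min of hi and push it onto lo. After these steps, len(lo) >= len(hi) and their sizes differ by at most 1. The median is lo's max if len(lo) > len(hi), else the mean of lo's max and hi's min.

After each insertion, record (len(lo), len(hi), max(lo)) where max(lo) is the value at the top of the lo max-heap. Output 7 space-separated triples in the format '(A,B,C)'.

Answer: (1,0,25) (1,1,14) (2,1,23) (2,2,23) (3,2,23) (3,3,22) (4,3,22)

Derivation:
Step 1: insert 25 -> lo=[25] hi=[] -> (len(lo)=1, len(hi)=0, max(lo)=25)
Step 2: insert 14 -> lo=[14] hi=[25] -> (len(lo)=1, len(hi)=1, max(lo)=14)
Step 3: insert 23 -> lo=[14, 23] hi=[25] -> (len(lo)=2, len(hi)=1, max(lo)=23)
Step 4: insert 35 -> lo=[14, 23] hi=[25, 35] -> (len(lo)=2, len(hi)=2, max(lo)=23)
Step 5: insert 8 -> lo=[8, 14, 23] hi=[25, 35] -> (len(lo)=3, len(hi)=2, max(lo)=23)
Step 6: insert 22 -> lo=[8, 14, 22] hi=[23, 25, 35] -> (len(lo)=3, len(hi)=3, max(lo)=22)
Step 7: insert 13 -> lo=[8, 13, 14, 22] hi=[23, 25, 35] -> (len(lo)=4, len(hi)=3, max(lo)=22)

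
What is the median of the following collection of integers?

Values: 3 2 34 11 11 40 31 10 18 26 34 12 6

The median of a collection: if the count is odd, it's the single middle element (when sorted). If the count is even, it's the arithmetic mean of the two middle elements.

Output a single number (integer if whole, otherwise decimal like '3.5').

Answer: 12

Derivation:
Step 1: insert 3 -> lo=[3] (size 1, max 3) hi=[] (size 0) -> median=3
Step 2: insert 2 -> lo=[2] (size 1, max 2) hi=[3] (size 1, min 3) -> median=2.5
Step 3: insert 34 -> lo=[2, 3] (size 2, max 3) hi=[34] (size 1, min 34) -> median=3
Step 4: insert 11 -> lo=[2, 3] (size 2, max 3) hi=[11, 34] (size 2, min 11) -> median=7
Step 5: insert 11 -> lo=[2, 3, 11] (size 3, max 11) hi=[11, 34] (size 2, min 11) -> median=11
Step 6: insert 40 -> lo=[2, 3, 11] (size 3, max 11) hi=[11, 34, 40] (size 3, min 11) -> median=11
Step 7: insert 31 -> lo=[2, 3, 11, 11] (size 4, max 11) hi=[31, 34, 40] (size 3, min 31) -> median=11
Step 8: insert 10 -> lo=[2, 3, 10, 11] (size 4, max 11) hi=[11, 31, 34, 40] (size 4, min 11) -> median=11
Step 9: insert 18 -> lo=[2, 3, 10, 11, 11] (size 5, max 11) hi=[18, 31, 34, 40] (size 4, min 18) -> median=11
Step 10: insert 26 -> lo=[2, 3, 10, 11, 11] (size 5, max 11) hi=[18, 26, 31, 34, 40] (size 5, min 18) -> median=14.5
Step 11: insert 34 -> lo=[2, 3, 10, 11, 11, 18] (size 6, max 18) hi=[26, 31, 34, 34, 40] (size 5, min 26) -> median=18
Step 12: insert 12 -> lo=[2, 3, 10, 11, 11, 12] (size 6, max 12) hi=[18, 26, 31, 34, 34, 40] (size 6, min 18) -> median=15
Step 13: insert 6 -> lo=[2, 3, 6, 10, 11, 11, 12] (size 7, max 12) hi=[18, 26, 31, 34, 34, 40] (size 6, min 18) -> median=12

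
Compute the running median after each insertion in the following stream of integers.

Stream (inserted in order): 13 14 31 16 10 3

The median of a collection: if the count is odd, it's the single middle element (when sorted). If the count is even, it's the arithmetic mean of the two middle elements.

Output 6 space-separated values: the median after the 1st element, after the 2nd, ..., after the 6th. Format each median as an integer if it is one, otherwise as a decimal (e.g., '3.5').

Step 1: insert 13 -> lo=[13] (size 1, max 13) hi=[] (size 0) -> median=13
Step 2: insert 14 -> lo=[13] (size 1, max 13) hi=[14] (size 1, min 14) -> median=13.5
Step 3: insert 31 -> lo=[13, 14] (size 2, max 14) hi=[31] (size 1, min 31) -> median=14
Step 4: insert 16 -> lo=[13, 14] (size 2, max 14) hi=[16, 31] (size 2, min 16) -> median=15
Step 5: insert 10 -> lo=[10, 13, 14] (size 3, max 14) hi=[16, 31] (size 2, min 16) -> median=14
Step 6: insert 3 -> lo=[3, 10, 13] (size 3, max 13) hi=[14, 16, 31] (size 3, min 14) -> median=13.5

Answer: 13 13.5 14 15 14 13.5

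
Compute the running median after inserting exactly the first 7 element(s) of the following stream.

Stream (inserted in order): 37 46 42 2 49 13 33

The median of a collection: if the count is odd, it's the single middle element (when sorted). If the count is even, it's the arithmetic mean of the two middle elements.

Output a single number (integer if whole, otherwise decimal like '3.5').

Answer: 37

Derivation:
Step 1: insert 37 -> lo=[37] (size 1, max 37) hi=[] (size 0) -> median=37
Step 2: insert 46 -> lo=[37] (size 1, max 37) hi=[46] (size 1, min 46) -> median=41.5
Step 3: insert 42 -> lo=[37, 42] (size 2, max 42) hi=[46] (size 1, min 46) -> median=42
Step 4: insert 2 -> lo=[2, 37] (size 2, max 37) hi=[42, 46] (size 2, min 42) -> median=39.5
Step 5: insert 49 -> lo=[2, 37, 42] (size 3, max 42) hi=[46, 49] (size 2, min 46) -> median=42
Step 6: insert 13 -> lo=[2, 13, 37] (size 3, max 37) hi=[42, 46, 49] (size 3, min 42) -> median=39.5
Step 7: insert 33 -> lo=[2, 13, 33, 37] (size 4, max 37) hi=[42, 46, 49] (size 3, min 42) -> median=37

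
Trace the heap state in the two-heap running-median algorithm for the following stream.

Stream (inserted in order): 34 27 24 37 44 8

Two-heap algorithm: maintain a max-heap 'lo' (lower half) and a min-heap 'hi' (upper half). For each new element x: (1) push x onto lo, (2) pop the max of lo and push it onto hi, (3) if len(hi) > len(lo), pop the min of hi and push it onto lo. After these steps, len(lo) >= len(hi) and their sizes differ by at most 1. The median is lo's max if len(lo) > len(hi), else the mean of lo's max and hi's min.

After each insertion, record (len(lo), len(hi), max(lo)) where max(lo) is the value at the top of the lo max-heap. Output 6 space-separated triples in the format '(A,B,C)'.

Answer: (1,0,34) (1,1,27) (2,1,27) (2,2,27) (3,2,34) (3,3,27)

Derivation:
Step 1: insert 34 -> lo=[34] hi=[] -> (len(lo)=1, len(hi)=0, max(lo)=34)
Step 2: insert 27 -> lo=[27] hi=[34] -> (len(lo)=1, len(hi)=1, max(lo)=27)
Step 3: insert 24 -> lo=[24, 27] hi=[34] -> (len(lo)=2, len(hi)=1, max(lo)=27)
Step 4: insert 37 -> lo=[24, 27] hi=[34, 37] -> (len(lo)=2, len(hi)=2, max(lo)=27)
Step 5: insert 44 -> lo=[24, 27, 34] hi=[37, 44] -> (len(lo)=3, len(hi)=2, max(lo)=34)
Step 6: insert 8 -> lo=[8, 24, 27] hi=[34, 37, 44] -> (len(lo)=3, len(hi)=3, max(lo)=27)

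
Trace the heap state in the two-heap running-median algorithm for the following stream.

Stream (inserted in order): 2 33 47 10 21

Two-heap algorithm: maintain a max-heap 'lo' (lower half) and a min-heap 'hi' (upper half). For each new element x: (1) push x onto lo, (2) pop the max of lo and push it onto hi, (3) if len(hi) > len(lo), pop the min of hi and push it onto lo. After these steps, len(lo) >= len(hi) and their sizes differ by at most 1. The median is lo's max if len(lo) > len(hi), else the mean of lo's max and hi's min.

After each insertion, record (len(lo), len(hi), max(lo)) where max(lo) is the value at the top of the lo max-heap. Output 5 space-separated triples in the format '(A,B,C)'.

Step 1: insert 2 -> lo=[2] hi=[] -> (len(lo)=1, len(hi)=0, max(lo)=2)
Step 2: insert 33 -> lo=[2] hi=[33] -> (len(lo)=1, len(hi)=1, max(lo)=2)
Step 3: insert 47 -> lo=[2, 33] hi=[47] -> (len(lo)=2, len(hi)=1, max(lo)=33)
Step 4: insert 10 -> lo=[2, 10] hi=[33, 47] -> (len(lo)=2, len(hi)=2, max(lo)=10)
Step 5: insert 21 -> lo=[2, 10, 21] hi=[33, 47] -> (len(lo)=3, len(hi)=2, max(lo)=21)

Answer: (1,0,2) (1,1,2) (2,1,33) (2,2,10) (3,2,21)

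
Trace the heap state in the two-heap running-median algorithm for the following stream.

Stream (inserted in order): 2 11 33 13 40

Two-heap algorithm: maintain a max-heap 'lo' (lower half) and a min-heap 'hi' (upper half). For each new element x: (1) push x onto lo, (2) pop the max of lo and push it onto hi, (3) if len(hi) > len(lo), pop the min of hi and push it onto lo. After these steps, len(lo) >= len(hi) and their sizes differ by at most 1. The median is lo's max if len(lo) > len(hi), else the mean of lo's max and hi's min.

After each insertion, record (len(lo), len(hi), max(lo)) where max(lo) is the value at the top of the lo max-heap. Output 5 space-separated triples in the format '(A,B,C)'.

Answer: (1,0,2) (1,1,2) (2,1,11) (2,2,11) (3,2,13)

Derivation:
Step 1: insert 2 -> lo=[2] hi=[] -> (len(lo)=1, len(hi)=0, max(lo)=2)
Step 2: insert 11 -> lo=[2] hi=[11] -> (len(lo)=1, len(hi)=1, max(lo)=2)
Step 3: insert 33 -> lo=[2, 11] hi=[33] -> (len(lo)=2, len(hi)=1, max(lo)=11)
Step 4: insert 13 -> lo=[2, 11] hi=[13, 33] -> (len(lo)=2, len(hi)=2, max(lo)=11)
Step 5: insert 40 -> lo=[2, 11, 13] hi=[33, 40] -> (len(lo)=3, len(hi)=2, max(lo)=13)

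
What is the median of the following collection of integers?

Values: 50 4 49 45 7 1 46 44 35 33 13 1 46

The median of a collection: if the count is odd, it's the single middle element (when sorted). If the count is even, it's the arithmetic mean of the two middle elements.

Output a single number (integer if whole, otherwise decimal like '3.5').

Answer: 35

Derivation:
Step 1: insert 50 -> lo=[50] (size 1, max 50) hi=[] (size 0) -> median=50
Step 2: insert 4 -> lo=[4] (size 1, max 4) hi=[50] (size 1, min 50) -> median=27
Step 3: insert 49 -> lo=[4, 49] (size 2, max 49) hi=[50] (size 1, min 50) -> median=49
Step 4: insert 45 -> lo=[4, 45] (size 2, max 45) hi=[49, 50] (size 2, min 49) -> median=47
Step 5: insert 7 -> lo=[4, 7, 45] (size 3, max 45) hi=[49, 50] (size 2, min 49) -> median=45
Step 6: insert 1 -> lo=[1, 4, 7] (size 3, max 7) hi=[45, 49, 50] (size 3, min 45) -> median=26
Step 7: insert 46 -> lo=[1, 4, 7, 45] (size 4, max 45) hi=[46, 49, 50] (size 3, min 46) -> median=45
Step 8: insert 44 -> lo=[1, 4, 7, 44] (size 4, max 44) hi=[45, 46, 49, 50] (size 4, min 45) -> median=44.5
Step 9: insert 35 -> lo=[1, 4, 7, 35, 44] (size 5, max 44) hi=[45, 46, 49, 50] (size 4, min 45) -> median=44
Step 10: insert 33 -> lo=[1, 4, 7, 33, 35] (size 5, max 35) hi=[44, 45, 46, 49, 50] (size 5, min 44) -> median=39.5
Step 11: insert 13 -> lo=[1, 4, 7, 13, 33, 35] (size 6, max 35) hi=[44, 45, 46, 49, 50] (size 5, min 44) -> median=35
Step 12: insert 1 -> lo=[1, 1, 4, 7, 13, 33] (size 6, max 33) hi=[35, 44, 45, 46, 49, 50] (size 6, min 35) -> median=34
Step 13: insert 46 -> lo=[1, 1, 4, 7, 13, 33, 35] (size 7, max 35) hi=[44, 45, 46, 46, 49, 50] (size 6, min 44) -> median=35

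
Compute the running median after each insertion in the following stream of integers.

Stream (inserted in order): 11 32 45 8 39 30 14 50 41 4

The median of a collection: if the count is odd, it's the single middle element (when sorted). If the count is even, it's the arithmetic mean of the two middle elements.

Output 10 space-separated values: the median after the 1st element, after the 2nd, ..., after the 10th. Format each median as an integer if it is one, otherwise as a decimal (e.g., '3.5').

Step 1: insert 11 -> lo=[11] (size 1, max 11) hi=[] (size 0) -> median=11
Step 2: insert 32 -> lo=[11] (size 1, max 11) hi=[32] (size 1, min 32) -> median=21.5
Step 3: insert 45 -> lo=[11, 32] (size 2, max 32) hi=[45] (size 1, min 45) -> median=32
Step 4: insert 8 -> lo=[8, 11] (size 2, max 11) hi=[32, 45] (size 2, min 32) -> median=21.5
Step 5: insert 39 -> lo=[8, 11, 32] (size 3, max 32) hi=[39, 45] (size 2, min 39) -> median=32
Step 6: insert 30 -> lo=[8, 11, 30] (size 3, max 30) hi=[32, 39, 45] (size 3, min 32) -> median=31
Step 7: insert 14 -> lo=[8, 11, 14, 30] (size 4, max 30) hi=[32, 39, 45] (size 3, min 32) -> median=30
Step 8: insert 50 -> lo=[8, 11, 14, 30] (size 4, max 30) hi=[32, 39, 45, 50] (size 4, min 32) -> median=31
Step 9: insert 41 -> lo=[8, 11, 14, 30, 32] (size 5, max 32) hi=[39, 41, 45, 50] (size 4, min 39) -> median=32
Step 10: insert 4 -> lo=[4, 8, 11, 14, 30] (size 5, max 30) hi=[32, 39, 41, 45, 50] (size 5, min 32) -> median=31

Answer: 11 21.5 32 21.5 32 31 30 31 32 31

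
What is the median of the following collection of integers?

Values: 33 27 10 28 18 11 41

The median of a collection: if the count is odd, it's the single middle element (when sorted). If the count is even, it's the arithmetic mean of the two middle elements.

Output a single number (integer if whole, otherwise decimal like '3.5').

Step 1: insert 33 -> lo=[33] (size 1, max 33) hi=[] (size 0) -> median=33
Step 2: insert 27 -> lo=[27] (size 1, max 27) hi=[33] (size 1, min 33) -> median=30
Step 3: insert 10 -> lo=[10, 27] (size 2, max 27) hi=[33] (size 1, min 33) -> median=27
Step 4: insert 28 -> lo=[10, 27] (size 2, max 27) hi=[28, 33] (size 2, min 28) -> median=27.5
Step 5: insert 18 -> lo=[10, 18, 27] (size 3, max 27) hi=[28, 33] (size 2, min 28) -> median=27
Step 6: insert 11 -> lo=[10, 11, 18] (size 3, max 18) hi=[27, 28, 33] (size 3, min 27) -> median=22.5
Step 7: insert 41 -> lo=[10, 11, 18, 27] (size 4, max 27) hi=[28, 33, 41] (size 3, min 28) -> median=27

Answer: 27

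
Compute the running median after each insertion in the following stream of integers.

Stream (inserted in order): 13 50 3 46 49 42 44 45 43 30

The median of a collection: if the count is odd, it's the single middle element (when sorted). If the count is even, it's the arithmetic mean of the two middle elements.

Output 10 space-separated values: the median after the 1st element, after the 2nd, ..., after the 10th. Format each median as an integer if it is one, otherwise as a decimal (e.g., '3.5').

Answer: 13 31.5 13 29.5 46 44 44 44.5 44 43.5

Derivation:
Step 1: insert 13 -> lo=[13] (size 1, max 13) hi=[] (size 0) -> median=13
Step 2: insert 50 -> lo=[13] (size 1, max 13) hi=[50] (size 1, min 50) -> median=31.5
Step 3: insert 3 -> lo=[3, 13] (size 2, max 13) hi=[50] (size 1, min 50) -> median=13
Step 4: insert 46 -> lo=[3, 13] (size 2, max 13) hi=[46, 50] (size 2, min 46) -> median=29.5
Step 5: insert 49 -> lo=[3, 13, 46] (size 3, max 46) hi=[49, 50] (size 2, min 49) -> median=46
Step 6: insert 42 -> lo=[3, 13, 42] (size 3, max 42) hi=[46, 49, 50] (size 3, min 46) -> median=44
Step 7: insert 44 -> lo=[3, 13, 42, 44] (size 4, max 44) hi=[46, 49, 50] (size 3, min 46) -> median=44
Step 8: insert 45 -> lo=[3, 13, 42, 44] (size 4, max 44) hi=[45, 46, 49, 50] (size 4, min 45) -> median=44.5
Step 9: insert 43 -> lo=[3, 13, 42, 43, 44] (size 5, max 44) hi=[45, 46, 49, 50] (size 4, min 45) -> median=44
Step 10: insert 30 -> lo=[3, 13, 30, 42, 43] (size 5, max 43) hi=[44, 45, 46, 49, 50] (size 5, min 44) -> median=43.5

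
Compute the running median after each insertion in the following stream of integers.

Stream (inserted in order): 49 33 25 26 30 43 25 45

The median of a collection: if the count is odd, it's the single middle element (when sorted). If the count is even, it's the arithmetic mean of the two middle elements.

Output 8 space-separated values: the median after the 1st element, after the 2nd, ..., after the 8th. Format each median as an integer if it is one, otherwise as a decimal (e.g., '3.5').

Answer: 49 41 33 29.5 30 31.5 30 31.5

Derivation:
Step 1: insert 49 -> lo=[49] (size 1, max 49) hi=[] (size 0) -> median=49
Step 2: insert 33 -> lo=[33] (size 1, max 33) hi=[49] (size 1, min 49) -> median=41
Step 3: insert 25 -> lo=[25, 33] (size 2, max 33) hi=[49] (size 1, min 49) -> median=33
Step 4: insert 26 -> lo=[25, 26] (size 2, max 26) hi=[33, 49] (size 2, min 33) -> median=29.5
Step 5: insert 30 -> lo=[25, 26, 30] (size 3, max 30) hi=[33, 49] (size 2, min 33) -> median=30
Step 6: insert 43 -> lo=[25, 26, 30] (size 3, max 30) hi=[33, 43, 49] (size 3, min 33) -> median=31.5
Step 7: insert 25 -> lo=[25, 25, 26, 30] (size 4, max 30) hi=[33, 43, 49] (size 3, min 33) -> median=30
Step 8: insert 45 -> lo=[25, 25, 26, 30] (size 4, max 30) hi=[33, 43, 45, 49] (size 4, min 33) -> median=31.5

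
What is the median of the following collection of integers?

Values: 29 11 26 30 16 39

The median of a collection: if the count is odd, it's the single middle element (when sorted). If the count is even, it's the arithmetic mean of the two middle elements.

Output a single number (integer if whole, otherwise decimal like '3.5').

Step 1: insert 29 -> lo=[29] (size 1, max 29) hi=[] (size 0) -> median=29
Step 2: insert 11 -> lo=[11] (size 1, max 11) hi=[29] (size 1, min 29) -> median=20
Step 3: insert 26 -> lo=[11, 26] (size 2, max 26) hi=[29] (size 1, min 29) -> median=26
Step 4: insert 30 -> lo=[11, 26] (size 2, max 26) hi=[29, 30] (size 2, min 29) -> median=27.5
Step 5: insert 16 -> lo=[11, 16, 26] (size 3, max 26) hi=[29, 30] (size 2, min 29) -> median=26
Step 6: insert 39 -> lo=[11, 16, 26] (size 3, max 26) hi=[29, 30, 39] (size 3, min 29) -> median=27.5

Answer: 27.5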